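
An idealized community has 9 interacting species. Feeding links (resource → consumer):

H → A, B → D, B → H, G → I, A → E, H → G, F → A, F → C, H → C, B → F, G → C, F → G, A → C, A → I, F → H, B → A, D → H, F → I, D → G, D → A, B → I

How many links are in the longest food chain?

4 links

One longest chain: B → D → H → A → E.
It has 5 species and 4 links.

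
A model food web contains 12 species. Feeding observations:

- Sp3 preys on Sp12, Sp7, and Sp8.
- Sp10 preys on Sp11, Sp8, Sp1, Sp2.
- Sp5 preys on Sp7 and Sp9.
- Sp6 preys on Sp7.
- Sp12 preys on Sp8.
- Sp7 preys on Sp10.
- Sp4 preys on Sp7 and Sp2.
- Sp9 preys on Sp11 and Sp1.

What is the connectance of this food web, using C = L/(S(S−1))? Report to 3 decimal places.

The web has S = 12 species and L = 16 feeding links.
C = L / (S(S−1)) = 16 / 132 = 0.1212 ≈ 0.121.

C = 0.121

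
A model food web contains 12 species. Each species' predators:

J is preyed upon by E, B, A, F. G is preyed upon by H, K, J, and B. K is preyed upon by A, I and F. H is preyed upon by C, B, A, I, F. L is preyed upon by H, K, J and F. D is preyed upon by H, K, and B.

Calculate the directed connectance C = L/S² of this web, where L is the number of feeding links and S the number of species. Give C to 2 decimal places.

The web has S = 12 species and L = 23 feeding links.
C = L / S² = 23 / 144 = 0.1597 ≈ 0.16.

C = 0.16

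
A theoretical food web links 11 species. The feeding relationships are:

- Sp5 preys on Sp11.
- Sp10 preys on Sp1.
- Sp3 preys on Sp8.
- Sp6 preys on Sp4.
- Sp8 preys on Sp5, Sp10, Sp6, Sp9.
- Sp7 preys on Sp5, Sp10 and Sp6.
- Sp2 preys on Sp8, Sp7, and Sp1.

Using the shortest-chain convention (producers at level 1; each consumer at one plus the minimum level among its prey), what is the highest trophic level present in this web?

Producers (level 1): Sp1, Sp9, Sp4, Sp11.
Following each consumer down to its lowest-level prey: Sp1 → Sp10 → Sp7 (levels 1 through 3).
All prey of Sp7 (Sp10 2, Sp5 2, Sp6 2) are at level 2 or above, so Sp7 is at level 1 + 2 = 3.
Every consumer has at least one prey at level 2 or below, so none exceeds level 3.

3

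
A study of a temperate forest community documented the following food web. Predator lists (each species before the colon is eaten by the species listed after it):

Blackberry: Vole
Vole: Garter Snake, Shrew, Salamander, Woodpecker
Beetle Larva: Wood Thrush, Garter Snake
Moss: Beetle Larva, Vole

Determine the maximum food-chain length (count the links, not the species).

One longest chain: Moss → Beetle Larva → Wood Thrush.
It has 3 species and 2 links.

2 links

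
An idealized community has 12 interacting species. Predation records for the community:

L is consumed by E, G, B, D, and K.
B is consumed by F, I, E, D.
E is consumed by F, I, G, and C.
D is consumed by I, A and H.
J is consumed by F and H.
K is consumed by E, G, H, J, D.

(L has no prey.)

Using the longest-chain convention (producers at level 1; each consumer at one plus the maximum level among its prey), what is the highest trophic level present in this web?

Producers (level 1): L.
L → K → D → A gives A level 4.
No species has a prey at level 4, so no species reaches level 5.

4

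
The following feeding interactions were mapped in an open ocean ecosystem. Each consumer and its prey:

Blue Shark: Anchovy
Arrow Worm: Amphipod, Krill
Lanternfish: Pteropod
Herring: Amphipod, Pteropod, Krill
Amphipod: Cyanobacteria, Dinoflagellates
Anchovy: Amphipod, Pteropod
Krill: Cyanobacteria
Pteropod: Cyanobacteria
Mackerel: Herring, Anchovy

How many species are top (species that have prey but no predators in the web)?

Top species (has prey, but nothing eats it): Lanternfish, Arrow Worm, Mackerel, Blue Shark.
Count: 4.

4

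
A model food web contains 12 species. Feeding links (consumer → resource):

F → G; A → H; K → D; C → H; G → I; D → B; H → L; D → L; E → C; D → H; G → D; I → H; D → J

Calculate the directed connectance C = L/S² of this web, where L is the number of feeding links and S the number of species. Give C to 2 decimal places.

C = 0.09

The web has S = 12 species and L = 13 feeding links.
C = L / S² = 13 / 144 = 0.0903 ≈ 0.09.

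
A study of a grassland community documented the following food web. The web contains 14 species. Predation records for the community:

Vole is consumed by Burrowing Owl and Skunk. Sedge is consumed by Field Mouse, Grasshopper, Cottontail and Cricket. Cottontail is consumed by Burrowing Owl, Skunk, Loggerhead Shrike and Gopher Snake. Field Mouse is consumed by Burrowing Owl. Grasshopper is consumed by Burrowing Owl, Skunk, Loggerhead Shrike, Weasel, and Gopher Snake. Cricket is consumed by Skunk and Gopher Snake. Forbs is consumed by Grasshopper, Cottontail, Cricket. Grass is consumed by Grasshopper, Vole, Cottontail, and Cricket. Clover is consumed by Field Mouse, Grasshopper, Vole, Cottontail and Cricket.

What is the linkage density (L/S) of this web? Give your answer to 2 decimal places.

There are L = 30 links among S = 14 species.
L/S = 30/14 = 2.1429 ≈ 2.14.

L/S = 2.14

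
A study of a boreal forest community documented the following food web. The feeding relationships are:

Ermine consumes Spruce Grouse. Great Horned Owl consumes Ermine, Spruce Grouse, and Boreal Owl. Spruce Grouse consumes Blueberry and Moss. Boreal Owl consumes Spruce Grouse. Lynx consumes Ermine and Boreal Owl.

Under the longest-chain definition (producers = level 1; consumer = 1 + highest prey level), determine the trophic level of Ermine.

Blueberry is a producer → level 1.
Spruce Grouse eats Blueberry (level 1); other prey at levels: Moss 1 → level 2.
Ermine eats Spruce Grouse → level 3.

Trophic level 3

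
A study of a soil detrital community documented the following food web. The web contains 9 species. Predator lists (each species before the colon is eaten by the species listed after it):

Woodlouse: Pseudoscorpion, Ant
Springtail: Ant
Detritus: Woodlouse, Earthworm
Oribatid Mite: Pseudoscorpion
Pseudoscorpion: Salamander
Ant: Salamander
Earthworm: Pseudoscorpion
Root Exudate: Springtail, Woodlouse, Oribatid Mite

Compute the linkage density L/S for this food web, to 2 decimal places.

There are L = 12 links among S = 9 species.
L/S = 12/9 = 1.3333 ≈ 1.33.

L/S = 1.33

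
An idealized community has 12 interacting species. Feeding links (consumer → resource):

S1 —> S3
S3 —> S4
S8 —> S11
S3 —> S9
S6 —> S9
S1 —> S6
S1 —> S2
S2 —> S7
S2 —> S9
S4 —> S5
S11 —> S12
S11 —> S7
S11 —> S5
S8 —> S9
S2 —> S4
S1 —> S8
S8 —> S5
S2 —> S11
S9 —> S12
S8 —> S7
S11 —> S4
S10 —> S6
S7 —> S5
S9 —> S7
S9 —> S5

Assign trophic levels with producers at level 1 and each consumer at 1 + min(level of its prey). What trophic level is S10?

S5 is a producer → level 1.
S9 eats S5 → level 2.
S6 eats S9 → level 3.
S10 eats S6 → level 4.
No prey of S10 is below level 3, so 4 is the minimum.

Trophic level 4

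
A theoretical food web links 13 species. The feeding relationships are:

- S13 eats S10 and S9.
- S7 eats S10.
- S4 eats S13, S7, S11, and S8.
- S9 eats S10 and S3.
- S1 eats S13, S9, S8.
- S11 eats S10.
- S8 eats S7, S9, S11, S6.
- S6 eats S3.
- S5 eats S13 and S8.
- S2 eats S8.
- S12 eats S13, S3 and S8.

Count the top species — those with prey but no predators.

Top species (has prey, but nothing eats it): S4, S5, S1, S12, S2.
Count: 5.

5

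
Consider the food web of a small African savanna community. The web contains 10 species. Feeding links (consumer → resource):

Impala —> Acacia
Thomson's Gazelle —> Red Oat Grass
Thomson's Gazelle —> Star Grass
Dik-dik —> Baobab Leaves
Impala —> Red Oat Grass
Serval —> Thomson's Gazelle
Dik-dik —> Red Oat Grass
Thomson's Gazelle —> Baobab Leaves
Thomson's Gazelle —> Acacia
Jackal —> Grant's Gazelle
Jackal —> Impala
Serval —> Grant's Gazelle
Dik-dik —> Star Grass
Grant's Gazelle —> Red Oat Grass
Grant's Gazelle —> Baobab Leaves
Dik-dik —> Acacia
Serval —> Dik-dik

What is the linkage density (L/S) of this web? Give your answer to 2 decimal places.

L/S = 1.70

There are L = 17 links among S = 10 species.
L/S = 17/10 = 1.7000 ≈ 1.70.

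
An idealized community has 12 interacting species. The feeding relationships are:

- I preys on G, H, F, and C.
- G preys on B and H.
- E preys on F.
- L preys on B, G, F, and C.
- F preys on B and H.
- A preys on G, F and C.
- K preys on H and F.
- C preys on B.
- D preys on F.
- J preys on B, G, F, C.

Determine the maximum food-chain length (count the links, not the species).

2 links

One longest chain: H → G → L.
It has 3 species and 2 links.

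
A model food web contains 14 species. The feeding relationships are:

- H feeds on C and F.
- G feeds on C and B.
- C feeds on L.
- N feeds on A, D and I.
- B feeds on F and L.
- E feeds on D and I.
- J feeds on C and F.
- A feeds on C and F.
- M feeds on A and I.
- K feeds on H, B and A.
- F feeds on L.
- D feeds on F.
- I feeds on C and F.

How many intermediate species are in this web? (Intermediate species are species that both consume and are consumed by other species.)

7

Intermediate species (has both prey and predators): C, F, A, D, H, I, B.
Count: 7.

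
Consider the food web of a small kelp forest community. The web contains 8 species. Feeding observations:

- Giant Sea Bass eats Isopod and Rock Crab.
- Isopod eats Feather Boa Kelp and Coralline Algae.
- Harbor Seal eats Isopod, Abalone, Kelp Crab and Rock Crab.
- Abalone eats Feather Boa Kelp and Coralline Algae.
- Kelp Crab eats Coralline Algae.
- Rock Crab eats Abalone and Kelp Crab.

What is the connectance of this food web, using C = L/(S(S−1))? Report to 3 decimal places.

C = 0.232

The web has S = 8 species and L = 13 feeding links.
C = L / (S(S−1)) = 13 / 56 = 0.2321 ≈ 0.232.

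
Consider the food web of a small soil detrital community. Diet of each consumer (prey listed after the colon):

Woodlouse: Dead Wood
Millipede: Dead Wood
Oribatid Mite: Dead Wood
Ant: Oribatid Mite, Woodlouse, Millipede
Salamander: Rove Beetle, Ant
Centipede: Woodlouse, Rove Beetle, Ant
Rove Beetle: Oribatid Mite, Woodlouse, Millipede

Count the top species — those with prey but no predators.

Top species (has prey, but nothing eats it): Centipede, Salamander.
Count: 2.

2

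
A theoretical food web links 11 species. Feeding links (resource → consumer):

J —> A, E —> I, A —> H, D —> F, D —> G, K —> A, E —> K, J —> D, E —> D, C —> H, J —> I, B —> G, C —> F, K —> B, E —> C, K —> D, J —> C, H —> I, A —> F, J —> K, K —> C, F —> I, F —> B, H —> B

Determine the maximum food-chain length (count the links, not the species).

One longest chain: J → K → C → H → B → G.
It has 6 species and 5 links.

5 links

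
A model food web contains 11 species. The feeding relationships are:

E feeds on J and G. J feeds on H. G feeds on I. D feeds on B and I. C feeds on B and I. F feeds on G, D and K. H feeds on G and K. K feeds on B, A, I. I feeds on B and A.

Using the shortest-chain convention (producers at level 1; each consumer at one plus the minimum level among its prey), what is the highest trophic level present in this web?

4

Producers (level 1): A, B.
Following each consumer down to its lowest-level prey: A → K → H → J (levels 1 through 4).
All prey of J (H 3) are at level 3 or above, so J is at level 1 + 3 = 4.
Every consumer has at least one prey at level 3 or below, so none exceeds level 4.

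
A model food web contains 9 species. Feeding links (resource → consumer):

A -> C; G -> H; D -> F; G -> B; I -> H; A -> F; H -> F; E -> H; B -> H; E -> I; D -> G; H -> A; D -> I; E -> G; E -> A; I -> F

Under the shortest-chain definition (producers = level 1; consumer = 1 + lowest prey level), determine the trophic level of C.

E is a producer → level 1.
A eats E → level 2.
C eats A → level 3.
No prey of C is below level 2, so 3 is the minimum.

Trophic level 3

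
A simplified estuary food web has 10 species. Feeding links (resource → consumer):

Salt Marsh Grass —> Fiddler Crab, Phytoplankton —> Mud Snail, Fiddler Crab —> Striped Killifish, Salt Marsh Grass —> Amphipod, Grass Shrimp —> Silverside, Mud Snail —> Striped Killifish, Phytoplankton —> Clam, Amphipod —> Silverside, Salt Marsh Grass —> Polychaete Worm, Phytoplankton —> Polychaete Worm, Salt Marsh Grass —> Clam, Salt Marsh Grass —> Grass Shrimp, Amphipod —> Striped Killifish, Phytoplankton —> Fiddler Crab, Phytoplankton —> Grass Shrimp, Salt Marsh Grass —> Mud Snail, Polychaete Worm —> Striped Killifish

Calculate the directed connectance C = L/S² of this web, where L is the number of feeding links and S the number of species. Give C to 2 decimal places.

The web has S = 10 species and L = 17 feeding links.
C = L / S² = 17 / 100 = 0.1700 ≈ 0.17.

C = 0.17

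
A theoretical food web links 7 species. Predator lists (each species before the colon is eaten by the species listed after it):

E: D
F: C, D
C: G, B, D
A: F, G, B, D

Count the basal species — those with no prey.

2

Basal species (no prey listed): A, E.
Count: 2.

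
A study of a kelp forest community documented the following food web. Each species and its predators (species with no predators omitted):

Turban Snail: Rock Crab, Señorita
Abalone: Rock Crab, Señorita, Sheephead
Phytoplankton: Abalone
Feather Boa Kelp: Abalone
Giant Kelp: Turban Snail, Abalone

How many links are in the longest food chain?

One longest chain: Giant Kelp → Turban Snail → Rock Crab.
It has 3 species and 2 links.

2 links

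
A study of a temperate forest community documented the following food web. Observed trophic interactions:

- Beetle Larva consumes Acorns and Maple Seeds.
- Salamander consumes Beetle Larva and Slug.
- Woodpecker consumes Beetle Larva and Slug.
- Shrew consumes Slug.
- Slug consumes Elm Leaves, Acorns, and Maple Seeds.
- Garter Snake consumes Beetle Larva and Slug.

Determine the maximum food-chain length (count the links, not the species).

One longest chain: Maple Seeds → Beetle Larva → Garter Snake.
It has 3 species and 2 links.

2 links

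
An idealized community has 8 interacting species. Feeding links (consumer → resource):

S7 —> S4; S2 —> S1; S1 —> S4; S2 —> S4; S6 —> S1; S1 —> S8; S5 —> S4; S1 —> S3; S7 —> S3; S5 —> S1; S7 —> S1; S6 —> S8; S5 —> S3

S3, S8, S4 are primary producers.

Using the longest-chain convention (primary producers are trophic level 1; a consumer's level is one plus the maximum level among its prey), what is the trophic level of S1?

S3 is a producer → level 1.
S1 eats S3 (level 1); other prey at levels: S8 1, S4 1 → level 2.

Trophic level 2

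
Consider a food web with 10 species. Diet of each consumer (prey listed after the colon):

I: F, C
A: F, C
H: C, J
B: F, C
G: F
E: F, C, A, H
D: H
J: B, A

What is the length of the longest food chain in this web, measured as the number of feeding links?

4 links

One longest chain: F → B → J → H → D.
It has 5 species and 4 links.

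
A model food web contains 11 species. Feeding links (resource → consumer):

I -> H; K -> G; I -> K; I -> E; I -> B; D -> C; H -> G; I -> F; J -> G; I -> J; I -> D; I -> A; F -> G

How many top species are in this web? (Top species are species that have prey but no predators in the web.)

Top species (has prey, but nothing eats it): B, A, E, G, C.
Count: 5.

5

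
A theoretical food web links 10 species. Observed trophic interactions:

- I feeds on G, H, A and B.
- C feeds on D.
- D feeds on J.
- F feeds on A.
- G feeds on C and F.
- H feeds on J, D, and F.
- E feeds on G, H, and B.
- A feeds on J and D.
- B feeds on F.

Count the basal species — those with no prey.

Basal species (no prey listed): J.
Count: 1.

1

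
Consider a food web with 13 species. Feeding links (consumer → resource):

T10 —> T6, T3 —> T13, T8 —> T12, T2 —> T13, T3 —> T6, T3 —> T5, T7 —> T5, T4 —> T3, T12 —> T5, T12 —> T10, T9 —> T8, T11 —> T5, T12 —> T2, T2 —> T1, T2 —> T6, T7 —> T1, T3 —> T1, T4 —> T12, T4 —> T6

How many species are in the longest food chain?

One longest chain: T6 → T10 → T12 → T8 → T9.
It has 5 species and 4 links.

5 species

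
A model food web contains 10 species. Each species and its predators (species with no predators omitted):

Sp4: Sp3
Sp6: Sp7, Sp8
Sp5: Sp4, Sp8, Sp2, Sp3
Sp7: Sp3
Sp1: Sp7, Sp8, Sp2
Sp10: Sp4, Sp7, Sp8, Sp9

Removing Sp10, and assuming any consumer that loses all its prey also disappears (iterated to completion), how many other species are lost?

Remove Sp10.
Round 1: Sp9 (all prey gone) → extinct.
No further losses. Total secondary extinctions: 1.

1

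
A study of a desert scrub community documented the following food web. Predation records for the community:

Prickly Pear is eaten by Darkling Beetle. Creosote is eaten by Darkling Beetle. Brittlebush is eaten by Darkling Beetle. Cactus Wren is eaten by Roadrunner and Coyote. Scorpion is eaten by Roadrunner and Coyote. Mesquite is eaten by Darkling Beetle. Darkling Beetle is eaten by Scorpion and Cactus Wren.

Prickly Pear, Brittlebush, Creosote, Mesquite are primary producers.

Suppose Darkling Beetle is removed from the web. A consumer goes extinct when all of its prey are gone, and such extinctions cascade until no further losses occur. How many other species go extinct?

4

Remove Darkling Beetle.
Round 1: Cactus Wren (all prey gone), Scorpion (all prey gone) → extinct.
Round 2: Coyote (all prey gone), Roadrunner (all prey gone) → extinct.
No further losses. Total secondary extinctions: 4.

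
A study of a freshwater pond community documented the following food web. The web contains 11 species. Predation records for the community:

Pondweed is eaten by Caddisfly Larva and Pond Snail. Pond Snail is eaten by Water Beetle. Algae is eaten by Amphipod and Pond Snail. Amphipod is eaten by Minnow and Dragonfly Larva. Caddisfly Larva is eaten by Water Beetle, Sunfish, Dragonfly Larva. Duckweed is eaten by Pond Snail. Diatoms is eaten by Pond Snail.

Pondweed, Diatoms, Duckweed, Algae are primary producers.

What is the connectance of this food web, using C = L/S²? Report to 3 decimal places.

The web has S = 11 species and L = 12 feeding links.
C = L / S² = 12 / 121 = 0.0992 ≈ 0.099.

C = 0.099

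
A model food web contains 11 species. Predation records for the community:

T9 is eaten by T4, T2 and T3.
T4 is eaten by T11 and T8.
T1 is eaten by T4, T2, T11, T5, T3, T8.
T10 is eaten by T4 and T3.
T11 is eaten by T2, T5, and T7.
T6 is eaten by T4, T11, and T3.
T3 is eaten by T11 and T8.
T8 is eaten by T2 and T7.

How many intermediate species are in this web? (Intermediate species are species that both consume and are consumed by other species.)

4

Intermediate species (has both prey and predators): T4, T3, T8, T11.
Count: 4.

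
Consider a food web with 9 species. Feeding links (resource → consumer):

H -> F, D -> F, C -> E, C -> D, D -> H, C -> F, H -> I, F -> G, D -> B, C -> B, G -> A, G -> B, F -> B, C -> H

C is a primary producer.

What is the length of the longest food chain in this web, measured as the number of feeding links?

One longest chain: C → D → H → F → G → B.
It has 6 species and 5 links.

5 links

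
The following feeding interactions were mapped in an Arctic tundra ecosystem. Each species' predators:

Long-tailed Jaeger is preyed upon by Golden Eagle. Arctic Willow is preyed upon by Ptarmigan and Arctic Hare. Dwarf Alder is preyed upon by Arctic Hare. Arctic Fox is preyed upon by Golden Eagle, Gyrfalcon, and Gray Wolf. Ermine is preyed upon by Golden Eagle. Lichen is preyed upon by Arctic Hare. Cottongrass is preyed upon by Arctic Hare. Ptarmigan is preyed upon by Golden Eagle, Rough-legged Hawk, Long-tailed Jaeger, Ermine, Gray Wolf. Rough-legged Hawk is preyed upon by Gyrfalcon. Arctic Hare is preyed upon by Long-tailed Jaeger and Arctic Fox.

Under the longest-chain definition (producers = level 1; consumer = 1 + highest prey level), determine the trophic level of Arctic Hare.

Dwarf Alder is a producer → level 1.
Arctic Hare eats Dwarf Alder (level 1); other prey at levels: Lichen 1, Cottongrass 1, Arctic Willow 1 → level 2.

Trophic level 2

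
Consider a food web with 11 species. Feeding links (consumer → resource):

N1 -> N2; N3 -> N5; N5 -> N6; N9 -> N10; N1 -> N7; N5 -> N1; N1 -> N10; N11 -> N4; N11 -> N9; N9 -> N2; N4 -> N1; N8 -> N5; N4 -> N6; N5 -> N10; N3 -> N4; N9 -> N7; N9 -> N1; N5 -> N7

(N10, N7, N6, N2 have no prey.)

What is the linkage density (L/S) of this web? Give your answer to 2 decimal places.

L/S = 1.64

There are L = 18 links among S = 11 species.
L/S = 18/11 = 1.6364 ≈ 1.64.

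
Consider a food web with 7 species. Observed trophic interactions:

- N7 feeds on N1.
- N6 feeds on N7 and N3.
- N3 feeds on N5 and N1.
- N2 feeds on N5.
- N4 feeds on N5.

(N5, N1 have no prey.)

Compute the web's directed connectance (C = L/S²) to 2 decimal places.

The web has S = 7 species and L = 7 feeding links.
C = L / S² = 7 / 49 = 0.1429 ≈ 0.14.

C = 0.14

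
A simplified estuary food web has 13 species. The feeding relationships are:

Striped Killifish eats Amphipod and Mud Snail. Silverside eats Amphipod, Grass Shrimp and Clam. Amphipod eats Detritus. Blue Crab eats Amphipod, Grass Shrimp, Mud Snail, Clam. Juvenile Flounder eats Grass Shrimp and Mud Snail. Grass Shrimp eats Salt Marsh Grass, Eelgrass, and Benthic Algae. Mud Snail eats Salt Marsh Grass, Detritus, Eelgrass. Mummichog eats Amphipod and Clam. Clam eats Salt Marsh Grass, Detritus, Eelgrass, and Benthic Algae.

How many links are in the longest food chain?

2 links

One longest chain: Salt Marsh Grass → Mud Snail → Juvenile Flounder.
It has 3 species and 2 links.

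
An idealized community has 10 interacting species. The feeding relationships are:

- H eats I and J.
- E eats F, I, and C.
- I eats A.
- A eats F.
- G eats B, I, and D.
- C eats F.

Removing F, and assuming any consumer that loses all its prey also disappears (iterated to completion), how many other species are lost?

Remove F.
Round 1: A (all prey gone), C (all prey gone) → extinct.
Round 2: I (all prey gone) → extinct.
Round 3: E (all prey gone) → extinct.
No further losses. Total secondary extinctions: 4.

4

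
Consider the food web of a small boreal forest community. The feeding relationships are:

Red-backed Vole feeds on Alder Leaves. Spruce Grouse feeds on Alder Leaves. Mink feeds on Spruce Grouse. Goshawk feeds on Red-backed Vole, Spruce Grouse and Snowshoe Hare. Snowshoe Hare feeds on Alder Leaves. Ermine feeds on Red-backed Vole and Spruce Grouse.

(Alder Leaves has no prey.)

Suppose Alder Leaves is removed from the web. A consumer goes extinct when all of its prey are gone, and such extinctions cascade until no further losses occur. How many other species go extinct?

6

Remove Alder Leaves.
Round 1: Snowshoe Hare (all prey gone), Red-backed Vole (all prey gone), Spruce Grouse (all prey gone) → extinct.
Round 2: Mink (all prey gone), Ermine (all prey gone), Goshawk (all prey gone) → extinct.
No further losses. Total secondary extinctions: 6.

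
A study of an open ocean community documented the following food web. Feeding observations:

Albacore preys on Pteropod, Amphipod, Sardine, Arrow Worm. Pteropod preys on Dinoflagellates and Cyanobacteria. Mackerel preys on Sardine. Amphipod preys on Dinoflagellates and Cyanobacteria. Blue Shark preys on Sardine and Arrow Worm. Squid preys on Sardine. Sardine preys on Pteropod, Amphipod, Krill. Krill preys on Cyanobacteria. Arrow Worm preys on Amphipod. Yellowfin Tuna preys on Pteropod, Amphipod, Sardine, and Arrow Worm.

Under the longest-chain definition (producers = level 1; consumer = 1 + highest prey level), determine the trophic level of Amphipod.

Trophic level 2

Cyanobacteria is a producer → level 1.
Amphipod eats Cyanobacteria (level 1); other prey at levels: Dinoflagellates 1 → level 2.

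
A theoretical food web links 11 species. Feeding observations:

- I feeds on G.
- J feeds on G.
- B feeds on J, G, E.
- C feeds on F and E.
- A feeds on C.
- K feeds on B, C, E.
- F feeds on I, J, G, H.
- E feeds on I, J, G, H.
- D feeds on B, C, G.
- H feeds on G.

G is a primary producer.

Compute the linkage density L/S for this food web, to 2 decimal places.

L/S = 2.09

There are L = 23 links among S = 11 species.
L/S = 23/11 = 2.0909 ≈ 2.09.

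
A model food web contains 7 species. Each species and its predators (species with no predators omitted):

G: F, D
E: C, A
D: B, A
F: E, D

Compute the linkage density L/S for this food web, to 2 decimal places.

There are L = 8 links among S = 7 species.
L/S = 8/7 = 1.1429 ≈ 1.14.

L/S = 1.14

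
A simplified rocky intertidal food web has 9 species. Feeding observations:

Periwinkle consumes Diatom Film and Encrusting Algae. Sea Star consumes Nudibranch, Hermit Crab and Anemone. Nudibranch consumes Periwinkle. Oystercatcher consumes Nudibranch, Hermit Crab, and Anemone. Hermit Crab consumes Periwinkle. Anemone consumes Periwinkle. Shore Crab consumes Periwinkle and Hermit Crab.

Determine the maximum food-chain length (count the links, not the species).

3 links

One longest chain: Encrusting Algae → Periwinkle → Anemone → Oystercatcher.
It has 4 species and 3 links.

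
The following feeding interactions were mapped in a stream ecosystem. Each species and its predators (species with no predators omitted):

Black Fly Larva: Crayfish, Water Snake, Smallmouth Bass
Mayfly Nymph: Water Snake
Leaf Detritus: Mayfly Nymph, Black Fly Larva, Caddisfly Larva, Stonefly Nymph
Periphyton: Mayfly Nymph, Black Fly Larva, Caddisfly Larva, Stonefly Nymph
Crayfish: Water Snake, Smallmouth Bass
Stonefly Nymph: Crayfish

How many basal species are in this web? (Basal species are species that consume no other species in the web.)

Basal species (no prey listed): Leaf Detritus, Periphyton.
Count: 2.

2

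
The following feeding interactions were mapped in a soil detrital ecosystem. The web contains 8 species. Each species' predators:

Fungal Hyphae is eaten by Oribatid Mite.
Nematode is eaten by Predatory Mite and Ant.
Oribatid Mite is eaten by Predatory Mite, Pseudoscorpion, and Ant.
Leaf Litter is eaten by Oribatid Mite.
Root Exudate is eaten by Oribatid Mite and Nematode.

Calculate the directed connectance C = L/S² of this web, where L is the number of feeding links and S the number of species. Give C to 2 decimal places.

C = 0.14

The web has S = 8 species and L = 9 feeding links.
C = L / S² = 9 / 64 = 0.1406 ≈ 0.14.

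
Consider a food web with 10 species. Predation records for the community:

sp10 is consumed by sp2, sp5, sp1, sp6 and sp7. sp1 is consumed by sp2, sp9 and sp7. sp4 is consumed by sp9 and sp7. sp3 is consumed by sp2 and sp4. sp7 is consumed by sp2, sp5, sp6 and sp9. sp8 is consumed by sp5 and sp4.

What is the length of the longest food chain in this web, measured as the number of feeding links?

One longest chain: sp8 → sp4 → sp7 → sp5.
It has 4 species and 3 links.

3 links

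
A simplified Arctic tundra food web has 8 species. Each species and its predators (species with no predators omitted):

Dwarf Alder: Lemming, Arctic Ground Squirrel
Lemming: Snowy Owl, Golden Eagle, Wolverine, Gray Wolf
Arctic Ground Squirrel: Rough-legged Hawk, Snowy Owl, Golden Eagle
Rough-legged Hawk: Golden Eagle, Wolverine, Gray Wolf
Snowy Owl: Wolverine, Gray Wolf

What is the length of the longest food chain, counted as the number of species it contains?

One longest chain: Dwarf Alder → Arctic Ground Squirrel → Rough-legged Hawk → Golden Eagle.
It has 4 species and 3 links.

4 species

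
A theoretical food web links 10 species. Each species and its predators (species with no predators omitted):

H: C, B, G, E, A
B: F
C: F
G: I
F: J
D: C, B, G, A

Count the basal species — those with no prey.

2

Basal species (no prey listed): D, H.
Count: 2.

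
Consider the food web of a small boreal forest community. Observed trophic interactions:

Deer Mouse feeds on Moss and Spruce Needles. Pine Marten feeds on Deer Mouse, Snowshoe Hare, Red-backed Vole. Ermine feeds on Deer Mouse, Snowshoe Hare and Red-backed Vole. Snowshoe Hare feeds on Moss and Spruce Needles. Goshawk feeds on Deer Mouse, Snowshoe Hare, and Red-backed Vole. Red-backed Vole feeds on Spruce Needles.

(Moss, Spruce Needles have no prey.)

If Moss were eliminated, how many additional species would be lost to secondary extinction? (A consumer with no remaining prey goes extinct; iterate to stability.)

0

Remove Moss.
Every predator of it retains at least one other prey: Snowshoe Hare still has Spruce Needles; Deer Mouse still has Spruce Needles.
No consumer loses all prey, so no secondary extinctions occur.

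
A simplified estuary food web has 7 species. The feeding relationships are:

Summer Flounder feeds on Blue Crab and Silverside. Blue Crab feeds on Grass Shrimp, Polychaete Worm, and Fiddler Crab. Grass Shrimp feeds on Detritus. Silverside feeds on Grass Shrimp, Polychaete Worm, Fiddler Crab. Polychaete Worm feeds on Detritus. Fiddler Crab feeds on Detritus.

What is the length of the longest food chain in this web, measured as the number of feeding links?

One longest chain: Detritus → Polychaete Worm → Silverside → Summer Flounder.
It has 4 species and 3 links.

3 links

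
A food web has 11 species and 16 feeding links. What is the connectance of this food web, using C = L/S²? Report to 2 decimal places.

C = 0.13

The web has S = 11 species and L = 16 feeding links.
C = L / S² = 16 / 121 = 0.1322 ≈ 0.13.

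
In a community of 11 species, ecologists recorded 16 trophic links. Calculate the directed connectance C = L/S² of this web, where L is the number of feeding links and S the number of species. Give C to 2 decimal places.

The web has S = 11 species and L = 16 feeding links.
C = L / S² = 16 / 121 = 0.1322 ≈ 0.13.

C = 0.13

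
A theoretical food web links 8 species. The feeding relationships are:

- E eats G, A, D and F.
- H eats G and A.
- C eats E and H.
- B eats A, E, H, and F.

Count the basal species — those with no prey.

Basal species (no prey listed): D, G, A, F.
Count: 4.

4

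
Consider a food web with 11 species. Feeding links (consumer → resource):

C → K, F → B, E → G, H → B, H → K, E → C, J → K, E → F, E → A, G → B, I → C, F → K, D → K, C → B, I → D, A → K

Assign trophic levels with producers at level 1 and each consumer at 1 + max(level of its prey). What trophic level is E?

Trophic level 3

K is a producer → level 1.
A eats K → level 2.
E eats A (level 2); other prey at levels: G 2, F 2, C 2 → level 3.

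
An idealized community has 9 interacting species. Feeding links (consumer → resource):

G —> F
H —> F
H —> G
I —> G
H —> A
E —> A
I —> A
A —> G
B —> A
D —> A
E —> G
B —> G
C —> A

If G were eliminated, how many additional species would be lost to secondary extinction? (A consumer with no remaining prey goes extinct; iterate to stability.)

6

Remove G.
Round 1: A (all prey gone) → extinct.
Round 2: C (all prey gone), E (all prey gone), B (all prey gone), I (all prey gone), D (all prey gone) → extinct.
No further losses. Total secondary extinctions: 6.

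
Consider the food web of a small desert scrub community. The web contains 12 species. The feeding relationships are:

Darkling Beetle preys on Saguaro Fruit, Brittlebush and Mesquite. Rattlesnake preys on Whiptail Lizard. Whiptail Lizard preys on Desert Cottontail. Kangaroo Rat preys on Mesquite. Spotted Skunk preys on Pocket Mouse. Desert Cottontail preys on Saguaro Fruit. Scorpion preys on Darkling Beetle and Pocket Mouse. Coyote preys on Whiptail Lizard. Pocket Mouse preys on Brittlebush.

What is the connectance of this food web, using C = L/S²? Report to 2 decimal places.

The web has S = 12 species and L = 12 feeding links.
C = L / S² = 12 / 144 = 0.0833 ≈ 0.08.

C = 0.08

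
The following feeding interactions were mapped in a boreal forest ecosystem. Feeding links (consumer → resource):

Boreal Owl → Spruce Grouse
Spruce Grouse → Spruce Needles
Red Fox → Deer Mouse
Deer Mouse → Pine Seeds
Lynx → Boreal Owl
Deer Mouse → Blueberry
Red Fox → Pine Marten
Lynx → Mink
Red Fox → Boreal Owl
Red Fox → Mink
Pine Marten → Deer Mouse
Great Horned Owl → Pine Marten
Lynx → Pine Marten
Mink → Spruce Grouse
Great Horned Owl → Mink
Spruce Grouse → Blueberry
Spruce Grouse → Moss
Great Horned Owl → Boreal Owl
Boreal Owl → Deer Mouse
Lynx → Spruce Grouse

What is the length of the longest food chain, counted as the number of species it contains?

4 species

One longest chain: Blueberry → Deer Mouse → Pine Marten → Lynx.
It has 4 species and 3 links.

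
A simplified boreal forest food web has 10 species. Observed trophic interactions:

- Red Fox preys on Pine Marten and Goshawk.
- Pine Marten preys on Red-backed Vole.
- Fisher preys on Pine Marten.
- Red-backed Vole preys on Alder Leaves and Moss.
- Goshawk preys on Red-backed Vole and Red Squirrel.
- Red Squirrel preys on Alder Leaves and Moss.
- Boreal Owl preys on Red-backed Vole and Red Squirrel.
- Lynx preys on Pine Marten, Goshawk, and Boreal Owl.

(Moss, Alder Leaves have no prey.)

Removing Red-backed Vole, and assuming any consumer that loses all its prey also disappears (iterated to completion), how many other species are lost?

2

Remove Red-backed Vole.
Round 1: Pine Marten (all prey gone) → extinct.
Round 2: Fisher (all prey gone) → extinct.
No further losses. Total secondary extinctions: 2.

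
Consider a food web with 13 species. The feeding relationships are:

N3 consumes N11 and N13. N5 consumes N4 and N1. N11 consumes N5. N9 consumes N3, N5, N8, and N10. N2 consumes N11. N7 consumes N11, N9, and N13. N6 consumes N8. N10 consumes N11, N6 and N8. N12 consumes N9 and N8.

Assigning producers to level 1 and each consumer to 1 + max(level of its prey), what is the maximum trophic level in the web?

Producers (level 1): N13, N4, N1, N8.
N4 → N5 → N11 → N10 → N9 → N12 gives N12 level 6.
No species has a prey at level 6, so no species reaches level 7.

6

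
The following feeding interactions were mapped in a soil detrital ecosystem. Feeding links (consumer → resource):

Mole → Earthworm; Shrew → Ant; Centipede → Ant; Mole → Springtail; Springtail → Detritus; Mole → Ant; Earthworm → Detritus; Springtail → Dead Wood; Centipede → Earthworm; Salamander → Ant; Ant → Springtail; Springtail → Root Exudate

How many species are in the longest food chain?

4 species

One longest chain: Detritus → Springtail → Ant → Mole.
It has 4 species and 3 links.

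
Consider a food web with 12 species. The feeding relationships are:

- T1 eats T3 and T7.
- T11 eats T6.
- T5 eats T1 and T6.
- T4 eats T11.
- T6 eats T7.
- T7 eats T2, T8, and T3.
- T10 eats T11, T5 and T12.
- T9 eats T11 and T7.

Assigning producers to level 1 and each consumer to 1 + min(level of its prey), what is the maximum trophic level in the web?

5

Producers (level 1): T8, T2, T12, T3.
Following each consumer down to its lowest-level prey: T8 → T7 → T6 → T11 → T4 (levels 1 through 5).
All prey of T4 (T11 4) are at level 4 or above, so T4 is at level 1 + 4 = 5.
Every consumer has at least one prey at level 4 or below, so none exceeds level 5.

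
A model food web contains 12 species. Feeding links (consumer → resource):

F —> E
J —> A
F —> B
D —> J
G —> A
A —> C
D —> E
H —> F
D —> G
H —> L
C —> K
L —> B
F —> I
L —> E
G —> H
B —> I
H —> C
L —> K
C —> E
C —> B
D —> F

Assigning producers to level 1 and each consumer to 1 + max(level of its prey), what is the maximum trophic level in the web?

6

Producers (level 1): I, K, E.
I → B → L → H → G → D gives D level 6.
No species has a prey at level 6, so no species reaches level 7.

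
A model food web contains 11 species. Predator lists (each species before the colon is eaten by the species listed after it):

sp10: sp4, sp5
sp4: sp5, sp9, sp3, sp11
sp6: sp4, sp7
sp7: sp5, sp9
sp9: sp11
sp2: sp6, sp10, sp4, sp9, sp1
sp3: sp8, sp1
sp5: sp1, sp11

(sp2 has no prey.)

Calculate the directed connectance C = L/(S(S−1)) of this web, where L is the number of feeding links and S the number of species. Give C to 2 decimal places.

The web has S = 11 species and L = 20 feeding links.
C = L / (S(S−1)) = 20 / 110 = 0.1818 ≈ 0.18.

C = 0.18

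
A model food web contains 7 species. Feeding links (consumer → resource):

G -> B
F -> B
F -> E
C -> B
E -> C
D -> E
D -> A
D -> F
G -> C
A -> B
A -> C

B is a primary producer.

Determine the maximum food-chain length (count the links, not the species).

One longest chain: B → C → E → F → D.
It has 5 species and 4 links.

4 links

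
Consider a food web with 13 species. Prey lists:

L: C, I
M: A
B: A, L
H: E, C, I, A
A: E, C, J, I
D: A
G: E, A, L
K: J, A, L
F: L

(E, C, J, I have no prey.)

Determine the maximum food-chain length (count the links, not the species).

One longest chain: E → A → G.
It has 3 species and 2 links.

2 links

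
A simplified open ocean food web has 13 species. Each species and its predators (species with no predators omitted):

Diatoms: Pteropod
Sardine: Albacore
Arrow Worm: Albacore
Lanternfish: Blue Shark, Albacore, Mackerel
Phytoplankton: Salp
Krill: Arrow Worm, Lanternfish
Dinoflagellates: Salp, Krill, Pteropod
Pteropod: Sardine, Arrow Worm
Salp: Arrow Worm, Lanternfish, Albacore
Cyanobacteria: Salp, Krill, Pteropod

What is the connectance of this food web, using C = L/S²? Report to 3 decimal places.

The web has S = 13 species and L = 20 feeding links.
C = L / S² = 20 / 169 = 0.1183 ≈ 0.118.

C = 0.118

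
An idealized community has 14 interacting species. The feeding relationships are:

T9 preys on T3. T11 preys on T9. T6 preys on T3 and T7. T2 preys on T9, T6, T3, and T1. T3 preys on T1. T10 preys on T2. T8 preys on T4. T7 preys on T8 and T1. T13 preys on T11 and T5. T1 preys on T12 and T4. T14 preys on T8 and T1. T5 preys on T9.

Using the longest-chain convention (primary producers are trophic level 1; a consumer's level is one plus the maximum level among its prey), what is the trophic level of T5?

T4 is a producer → level 1.
T1 eats T4 (level 1); other prey at levels: T12 1 → level 2.
T3 eats T1 → level 3.
T9 eats T3 → level 4.
T5 eats T9 → level 5.

Trophic level 5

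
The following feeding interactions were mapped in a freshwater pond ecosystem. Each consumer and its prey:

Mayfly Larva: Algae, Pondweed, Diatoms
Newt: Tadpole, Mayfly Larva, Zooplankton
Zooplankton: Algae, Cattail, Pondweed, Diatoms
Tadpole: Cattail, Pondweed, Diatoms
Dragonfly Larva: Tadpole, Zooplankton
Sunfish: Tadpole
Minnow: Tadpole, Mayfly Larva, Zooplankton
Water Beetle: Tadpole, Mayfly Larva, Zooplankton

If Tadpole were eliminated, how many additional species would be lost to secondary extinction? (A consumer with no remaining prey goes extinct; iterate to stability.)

Remove Tadpole.
Round 1: Sunfish (all prey gone) → extinct.
No further losses. Total secondary extinctions: 1.

1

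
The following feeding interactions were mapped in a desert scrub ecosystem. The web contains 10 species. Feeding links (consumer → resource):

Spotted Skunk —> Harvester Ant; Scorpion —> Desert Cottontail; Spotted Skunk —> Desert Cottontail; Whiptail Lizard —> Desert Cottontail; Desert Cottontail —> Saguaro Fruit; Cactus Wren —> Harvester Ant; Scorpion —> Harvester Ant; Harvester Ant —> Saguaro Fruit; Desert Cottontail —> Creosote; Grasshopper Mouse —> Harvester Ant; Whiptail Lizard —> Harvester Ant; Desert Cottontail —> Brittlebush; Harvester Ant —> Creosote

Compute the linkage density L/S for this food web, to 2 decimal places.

There are L = 13 links among S = 10 species.
L/S = 13/10 = 1.3000 ≈ 1.30.

L/S = 1.30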